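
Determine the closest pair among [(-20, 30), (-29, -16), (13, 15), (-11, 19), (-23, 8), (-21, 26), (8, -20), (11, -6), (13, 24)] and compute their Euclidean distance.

Computing all pairwise distances among 9 points:

d((-20, 30), (-29, -16)) = 46.8722
d((-20, 30), (13, 15)) = 36.2491
d((-20, 30), (-11, 19)) = 14.2127
d((-20, 30), (-23, 8)) = 22.2036
d((-20, 30), (-21, 26)) = 4.1231 <-- minimum
d((-20, 30), (8, -20)) = 57.3062
d((-20, 30), (11, -6)) = 47.5079
d((-20, 30), (13, 24)) = 33.541
d((-29, -16), (13, 15)) = 52.2015
d((-29, -16), (-11, 19)) = 39.3573
d((-29, -16), (-23, 8)) = 24.7386
d((-29, -16), (-21, 26)) = 42.7551
d((-29, -16), (8, -20)) = 37.2156
d((-29, -16), (11, -6)) = 41.2311
d((-29, -16), (13, 24)) = 58.0
d((13, 15), (-11, 19)) = 24.3311
d((13, 15), (-23, 8)) = 36.6742
d((13, 15), (-21, 26)) = 35.7351
d((13, 15), (8, -20)) = 35.3553
d((13, 15), (11, -6)) = 21.095
d((13, 15), (13, 24)) = 9.0
d((-11, 19), (-23, 8)) = 16.2788
d((-11, 19), (-21, 26)) = 12.2066
d((-11, 19), (8, -20)) = 43.382
d((-11, 19), (11, -6)) = 33.3017
d((-11, 19), (13, 24)) = 24.5153
d((-23, 8), (-21, 26)) = 18.1108
d((-23, 8), (8, -20)) = 41.7732
d((-23, 8), (11, -6)) = 36.7696
d((-23, 8), (13, 24)) = 39.3954
d((-21, 26), (8, -20)) = 54.3783
d((-21, 26), (11, -6)) = 45.2548
d((-21, 26), (13, 24)) = 34.0588
d((8, -20), (11, -6)) = 14.3178
d((8, -20), (13, 24)) = 44.2832
d((11, -6), (13, 24)) = 30.0666

Closest pair: (-20, 30) and (-21, 26) with distance 4.1231

The closest pair is (-20, 30) and (-21, 26) with Euclidean distance 4.1231. For 9 points, brute-force pairwise comparison is shown above. For large n, the divide-and-conquer algorithm (sort by x, recurse on halves, check the dividing strip) achieves O(n log n).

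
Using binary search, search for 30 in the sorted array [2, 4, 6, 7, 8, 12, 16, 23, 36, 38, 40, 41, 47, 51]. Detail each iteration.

Binary search for 30 in [2, 4, 6, 7, 8, 12, 16, 23, 36, 38, 40, 41, 47, 51]:

lo=0, hi=13, mid=6, arr[mid]=16 -> 16 < 30, search right half
lo=7, hi=13, mid=10, arr[mid]=40 -> 40 > 30, search left half
lo=7, hi=9, mid=8, arr[mid]=36 -> 36 > 30, search left half
lo=7, hi=7, mid=7, arr[mid]=23 -> 23 < 30, search right half
lo=8 > hi=7, target 30 not found

Binary search determines that 30 is not in the array after 4 comparisons. The search space was exhausted without finding the target.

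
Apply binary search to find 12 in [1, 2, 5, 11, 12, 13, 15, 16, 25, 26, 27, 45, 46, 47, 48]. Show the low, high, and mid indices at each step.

Binary search for 12 in [1, 2, 5, 11, 12, 13, 15, 16, 25, 26, 27, 45, 46, 47, 48]:

lo=0, hi=14, mid=7, arr[mid]=16 -> 16 > 12, search left half
lo=0, hi=6, mid=3, arr[mid]=11 -> 11 < 12, search right half
lo=4, hi=6, mid=5, arr[mid]=13 -> 13 > 12, search left half
lo=4, hi=4, mid=4, arr[mid]=12 -> Found target at index 4!

Binary search finds 12 at index 4 after 4 comparisons. The search repeatedly halves the search space by comparing with the middle element.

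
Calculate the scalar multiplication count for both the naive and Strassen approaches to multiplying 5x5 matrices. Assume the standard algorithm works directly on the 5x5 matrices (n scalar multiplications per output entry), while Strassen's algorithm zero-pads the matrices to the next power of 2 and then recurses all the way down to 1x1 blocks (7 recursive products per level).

Matrix multiplication for 5x5 matrices:

Strassen's algorithm requires power-of-2 dimensions. Pad 5x5 to 8x8 (next power of 2).

Standard algorithm: 5^3 = 125 multiplications
Strassen's algorithm: 7^(log2(8)) = 7^3 = 343 multiplications
Difference: 125 - 343 = -218 (Strassen uses MORE here due to padding overhead — for small or just-over-power-of-2 n, padding can outweigh the per-level savings)

Standard: 125 multiplications (5^3). Strassen: 343 multiplications (7^3, after padding to 8x8). Strassen reduces 8 recursive multiplications to 7 at each level.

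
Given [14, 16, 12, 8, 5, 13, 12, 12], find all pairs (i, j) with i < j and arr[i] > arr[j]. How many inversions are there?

Finding inversions in [14, 16, 12, 8, 5, 13, 12, 12]:

(0, 2): arr[0]=14 > arr[2]=12
(0, 3): arr[0]=14 > arr[3]=8
(0, 4): arr[0]=14 > arr[4]=5
(0, 5): arr[0]=14 > arr[5]=13
(0, 6): arr[0]=14 > arr[6]=12
(0, 7): arr[0]=14 > arr[7]=12
(1, 2): arr[1]=16 > arr[2]=12
(1, 3): arr[1]=16 > arr[3]=8
(1, 4): arr[1]=16 > arr[4]=5
(1, 5): arr[1]=16 > arr[5]=13
(1, 6): arr[1]=16 > arr[6]=12
(1, 7): arr[1]=16 > arr[7]=12
(2, 3): arr[2]=12 > arr[3]=8
(2, 4): arr[2]=12 > arr[4]=5
(3, 4): arr[3]=8 > arr[4]=5
(5, 6): arr[5]=13 > arr[6]=12
(5, 7): arr[5]=13 > arr[7]=12

Total inversions: 17

The array has 17 inversion(s): (0,2), (0,3), (0,4), (0,5), (0,6), (0,7), (1,2), (1,3), (1,4), (1,5), (1,6), (1,7), (2,3), (2,4), (3,4), (5,6), (5,7). Each pair (i,j) satisfies i < j and arr[i] > arr[j].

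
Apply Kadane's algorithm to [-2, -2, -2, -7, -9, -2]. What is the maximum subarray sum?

Using Kadane's algorithm on [-2, -2, -2, -7, -9, -2]:

Scanning through the array:
Position 1 (value -2): max_ending_here = -2, max_so_far = -2
Position 2 (value -2): max_ending_here = -2, max_so_far = -2
Position 3 (value -7): max_ending_here = -7, max_so_far = -2
Position 4 (value -9): max_ending_here = -9, max_so_far = -2
Position 5 (value -2): max_ending_here = -2, max_so_far = -2

Maximum subarray: [-2]
Maximum sum: -2

The maximum subarray is [-2] with sum -2. This subarray runs from index 0 to index 0.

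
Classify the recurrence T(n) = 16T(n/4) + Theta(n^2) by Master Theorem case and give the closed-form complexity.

Master Theorem for T(n) = 16T(n/4) + O(n^2):

a = 16, b = 4, c = 2
log_b(a) = log_4(16) = 2.0000

Case 2: c = 2 = log_4(16) = 2.0000
T(n) = O(n^2 log n) = O(n^2 log n)

For T(n) = 16T(n/4) + O(n^2): log_4(16) = 2.0000. This is Case 2 of the Master Theorem (c = log_b(a), equal work at all levels), giving O(n^2 log n).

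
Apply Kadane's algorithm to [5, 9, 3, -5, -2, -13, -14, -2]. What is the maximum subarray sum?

Using Kadane's algorithm on [5, 9, 3, -5, -2, -13, -14, -2]:

Scanning through the array:
Position 1 (value 9): max_ending_here = 14, max_so_far = 14
Position 2 (value 3): max_ending_here = 17, max_so_far = 17
Position 3 (value -5): max_ending_here = 12, max_so_far = 17
Position 4 (value -2): max_ending_here = 10, max_so_far = 17
Position 5 (value -13): max_ending_here = -3, max_so_far = 17
Position 6 (value -14): max_ending_here = -14, max_so_far = 17
Position 7 (value -2): max_ending_here = -2, max_so_far = 17

Maximum subarray: [5, 9, 3]
Maximum sum: 17

The maximum subarray is [5, 9, 3] with sum 17. This subarray runs from index 0 to index 2.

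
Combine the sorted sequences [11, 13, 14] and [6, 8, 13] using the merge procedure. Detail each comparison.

Merging process:

Compare 11 vs 6: take 6 from right. Merged: [6]
Compare 11 vs 8: take 8 from right. Merged: [6, 8]
Compare 11 vs 13: take 11 from left. Merged: [6, 8, 11]
Compare 13 vs 13: take 13 from left. Merged: [6, 8, 11, 13]
Compare 14 vs 13: take 13 from right. Merged: [6, 8, 11, 13, 13]
Append remaining from left: [14]. Merged: [6, 8, 11, 13, 13, 14]

Final merged array: [6, 8, 11, 13, 13, 14]
Total comparisons: 5

The merged array is [6, 8, 11, 13, 13, 14], requiring 5 comparisons. The merge step runs in O(n) time where n is the total number of elements.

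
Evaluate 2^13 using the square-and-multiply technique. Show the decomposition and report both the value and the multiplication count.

Computing 2^13 by squaring (build up from 2^1; each line after the first costs one multiplication):

2^1 = 2
2^2 = (2^1)^2 = 2^2 = 4
2^3 = 2 * 2^2 = 2 * 4 = 8
2^6 = (2^3)^2 = 8^2 = 64
2^12 = (2^6)^2 = 64^2 = 4096
2^13 = 2 * 2^12 = 2 * 4096 = 8192

Result: 8192
Multiplications needed: 5 (5 lines after 2^1)

2^13 = 8192. Using exponentiation by squaring, this requires 5 multiplications. The key idea: if the exponent is even, square the half-power; if odd, multiply by the base once.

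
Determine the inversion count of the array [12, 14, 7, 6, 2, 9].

Finding inversions in [12, 14, 7, 6, 2, 9]:

(0, 2): arr[0]=12 > arr[2]=7
(0, 3): arr[0]=12 > arr[3]=6
(0, 4): arr[0]=12 > arr[4]=2
(0, 5): arr[0]=12 > arr[5]=9
(1, 2): arr[1]=14 > arr[2]=7
(1, 3): arr[1]=14 > arr[3]=6
(1, 4): arr[1]=14 > arr[4]=2
(1, 5): arr[1]=14 > arr[5]=9
(2, 3): arr[2]=7 > arr[3]=6
(2, 4): arr[2]=7 > arr[4]=2
(3, 4): arr[3]=6 > arr[4]=2

Total inversions: 11

The array has 11 inversion(s): (0,2), (0,3), (0,4), (0,5), (1,2), (1,3), (1,4), (1,5), (2,3), (2,4), (3,4). Each pair (i,j) satisfies i < j and arr[i] > arr[j].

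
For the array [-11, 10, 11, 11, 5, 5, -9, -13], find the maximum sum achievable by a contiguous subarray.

Using Kadane's algorithm on [-11, 10, 11, 11, 5, 5, -9, -13]:

Scanning through the array:
Position 1 (value 10): max_ending_here = 10, max_so_far = 10
Position 2 (value 11): max_ending_here = 21, max_so_far = 21
Position 3 (value 11): max_ending_here = 32, max_so_far = 32
Position 4 (value 5): max_ending_here = 37, max_so_far = 37
Position 5 (value 5): max_ending_here = 42, max_so_far = 42
Position 6 (value -9): max_ending_here = 33, max_so_far = 42
Position 7 (value -13): max_ending_here = 20, max_so_far = 42

Maximum subarray: [10, 11, 11, 5, 5]
Maximum sum: 42

The maximum subarray is [10, 11, 11, 5, 5] with sum 42. This subarray runs from index 1 to index 5.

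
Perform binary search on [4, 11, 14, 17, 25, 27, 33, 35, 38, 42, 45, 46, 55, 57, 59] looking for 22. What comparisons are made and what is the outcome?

Binary search for 22 in [4, 11, 14, 17, 25, 27, 33, 35, 38, 42, 45, 46, 55, 57, 59]:

lo=0, hi=14, mid=7, arr[mid]=35 -> 35 > 22, search left half
lo=0, hi=6, mid=3, arr[mid]=17 -> 17 < 22, search right half
lo=4, hi=6, mid=5, arr[mid]=27 -> 27 > 22, search left half
lo=4, hi=4, mid=4, arr[mid]=25 -> 25 > 22, search left half
lo=4 > hi=3, target 22 not found

Binary search determines that 22 is not in the array after 4 comparisons. The search space was exhausted without finding the target.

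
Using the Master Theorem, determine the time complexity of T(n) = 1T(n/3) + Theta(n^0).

Master Theorem for T(n) = 1T(n/3) + O(n^0):

a = 1, b = 3, c = 0
log_b(a) = log_3(1) = 0.0000

Case 2: c = 0 = log_3(1) = 0.0000
T(n) = O(n^0 log n) = O(log n)

For T(n) = 1T(n/3) + O(n^0): log_3(1) = 0.0000. This is Case 2 of the Master Theorem (c = log_b(a), equal work at all levels), giving O(log n).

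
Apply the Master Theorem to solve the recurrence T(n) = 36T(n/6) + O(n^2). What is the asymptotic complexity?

Master Theorem for T(n) = 36T(n/6) + O(n^2):

a = 36, b = 6, c = 2
log_b(a) = log_6(36) = 2.0000

Case 2: c = 2 = log_6(36) = 2.0000
T(n) = O(n^2 log n) = O(n^2 log n)

For T(n) = 36T(n/6) + O(n^2): log_6(36) = 2.0000. This is Case 2 of the Master Theorem (c = log_b(a), equal work at all levels), giving O(n^2 log n).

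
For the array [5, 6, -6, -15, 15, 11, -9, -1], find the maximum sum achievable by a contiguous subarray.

Using Kadane's algorithm on [5, 6, -6, -15, 15, 11, -9, -1]:

Scanning through the array:
Position 1 (value 6): max_ending_here = 11, max_so_far = 11
Position 2 (value -6): max_ending_here = 5, max_so_far = 11
Position 3 (value -15): max_ending_here = -10, max_so_far = 11
Position 4 (value 15): max_ending_here = 15, max_so_far = 15
Position 5 (value 11): max_ending_here = 26, max_so_far = 26
Position 6 (value -9): max_ending_here = 17, max_so_far = 26
Position 7 (value -1): max_ending_here = 16, max_so_far = 26

Maximum subarray: [15, 11]
Maximum sum: 26

The maximum subarray is [15, 11] with sum 26. This subarray runs from index 4 to index 5.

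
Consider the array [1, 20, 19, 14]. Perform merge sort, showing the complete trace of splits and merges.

Merge sort trace:

Split: [1, 20, 19, 14] -> [1, 20] and [19, 14]
  Split: [1, 20] -> [1] and [20]
  Merge: [1] + [20] -> [1, 20]
  Split: [19, 14] -> [19] and [14]
  Merge: [19] + [14] -> [14, 19]
Merge: [1, 20] + [14, 19] -> [1, 14, 19, 20]

Final sorted array: [1, 14, 19, 20]

The merge sort proceeds by recursively splitting the array and merging sorted halves.
After all merges, the sorted array is [1, 14, 19, 20].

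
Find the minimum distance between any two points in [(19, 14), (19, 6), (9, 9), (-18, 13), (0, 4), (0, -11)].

Computing all pairwise distances among 6 points:

d((19, 14), (19, 6)) = 8.0 <-- minimum
d((19, 14), (9, 9)) = 11.1803
d((19, 14), (-18, 13)) = 37.0135
d((19, 14), (0, 4)) = 21.4709
d((19, 14), (0, -11)) = 31.4006
d((19, 6), (9, 9)) = 10.4403
d((19, 6), (-18, 13)) = 37.6563
d((19, 6), (0, 4)) = 19.105
d((19, 6), (0, -11)) = 25.4951
d((9, 9), (-18, 13)) = 27.2947
d((9, 9), (0, 4)) = 10.2956
d((9, 9), (0, -11)) = 21.9317
d((-18, 13), (0, 4)) = 20.1246
d((-18, 13), (0, -11)) = 30.0
d((0, 4), (0, -11)) = 15.0

Closest pair: (19, 14) and (19, 6) with distance 8.0

The closest pair is (19, 14) and (19, 6) with Euclidean distance 8.0. For 6 points, brute-force pairwise comparison is shown above. For large n, the divide-and-conquer algorithm (sort by x, recurse on halves, check the dividing strip) achieves O(n log n).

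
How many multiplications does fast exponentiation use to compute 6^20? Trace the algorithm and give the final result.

Computing 6^20 by squaring (build up from 6^1; each line after the first costs one multiplication):

6^1 = 6
6^2 = (6^1)^2 = 6^2 = 36
6^4 = (6^2)^2 = 36^2 = 1296
6^5 = 6 * 6^4 = 6 * 1296 = 7776
6^10 = (6^5)^2 = 7776^2 = 60466176
6^20 = (6^10)^2 = 60466176^2 = 3656158440062976

Result: 3656158440062976
Multiplications needed: 5 (5 lines after 6^1)

6^20 = 3656158440062976. Using exponentiation by squaring, this requires 5 multiplications. The key idea: if the exponent is even, square the half-power; if odd, multiply by the base once.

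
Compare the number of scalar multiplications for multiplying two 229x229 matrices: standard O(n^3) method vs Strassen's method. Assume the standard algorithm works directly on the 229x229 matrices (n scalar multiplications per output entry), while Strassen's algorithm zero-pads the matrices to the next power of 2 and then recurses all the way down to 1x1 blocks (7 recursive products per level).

Matrix multiplication for 229x229 matrices:

Strassen's algorithm requires power-of-2 dimensions. Pad 229x229 to 256x256 (next power of 2).

Standard algorithm: 229^3 = 12008989 multiplications
Strassen's algorithm: 7^(log2(256)) = 7^8 = 5764801 multiplications
Savings: 12008989 - 5764801 = 6244188 multiplications

Standard: 12008989 multiplications (229^3). Strassen: 5764801 multiplications (7^8, after padding to 256x256). Strassen reduces 8 recursive multiplications to 7 at each level.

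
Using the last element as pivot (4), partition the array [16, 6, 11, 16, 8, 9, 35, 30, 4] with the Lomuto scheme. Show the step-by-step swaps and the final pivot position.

Lomuto partition with pivot = 4:

Initial array: [16, 6, 11, 16, 8, 9, 35, 30, 4]

arr[0]=16 > 4: no swap
arr[1]=6 > 4: no swap
arr[2]=11 > 4: no swap
arr[3]=16 > 4: no swap
arr[4]=8 > 4: no swap
arr[5]=9 > 4: no swap
arr[6]=35 > 4: no swap
arr[7]=30 > 4: no swap

Place pivot at position 0: [4, 6, 11, 16, 8, 9, 35, 30, 16]
Pivot position: 0

After partitioning with pivot 4, the array becomes [4, 6, 11, 16, 8, 9, 35, 30, 16]. The pivot is placed at index 0. All elements to the left of the pivot are <= 4, and all elements to the right are > 4.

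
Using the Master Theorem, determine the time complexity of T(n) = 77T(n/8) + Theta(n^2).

Master Theorem for T(n) = 77T(n/8) + O(n^2):

a = 77, b = 8, c = 2
log_b(a) = log_8(77) = 2.0889

Case 1: c = 2 < log_8(77) = 2.0889
T(n) = O(n^(log_8 77))

For T(n) = 77T(n/8) + O(n^2): log_8(77) = 2.0889. This is Case 1 of the Master Theorem (c < log_b(a), work dominated by leaves), giving O(n^(log_8 77)).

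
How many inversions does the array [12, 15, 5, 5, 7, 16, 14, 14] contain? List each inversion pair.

Finding inversions in [12, 15, 5, 5, 7, 16, 14, 14]:

(0, 2): arr[0]=12 > arr[2]=5
(0, 3): arr[0]=12 > arr[3]=5
(0, 4): arr[0]=12 > arr[4]=7
(1, 2): arr[1]=15 > arr[2]=5
(1, 3): arr[1]=15 > arr[3]=5
(1, 4): arr[1]=15 > arr[4]=7
(1, 6): arr[1]=15 > arr[6]=14
(1, 7): arr[1]=15 > arr[7]=14
(5, 6): arr[5]=16 > arr[6]=14
(5, 7): arr[5]=16 > arr[7]=14

Total inversions: 10

The array has 10 inversion(s): (0,2), (0,3), (0,4), (1,2), (1,3), (1,4), (1,6), (1,7), (5,6), (5,7). Each pair (i,j) satisfies i < j and arr[i] > arr[j].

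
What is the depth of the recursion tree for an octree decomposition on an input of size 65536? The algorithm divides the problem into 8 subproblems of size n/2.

For divide and conquer with division factor 2:

Problem sizes at each level:
Level 0: 65536
Level 1: 32768
Level 2: 16384
Level 3: 8192
Level 4: 4096
Level 5: 2048
Level 6: 1024
Level 7: 512
Level 8: 256
Level 9: 128
Level 10: 64
Level 11: 32
Level 12: 16
Level 13: 8
Level 14: 4
Level 15: 2
Level 16: 1

The root is level 0 and the size-1 base case is level 16 (the tree spans levels 0 through 16, i.e. 17 levels counting the root), so the depth is the number of divisions: log_2(65536) = 16

The recursion tree depth is log_2(65536) = 16. At each level, the problem size is divided by 2, so it takes 16 divisions to reduce to a base case of size 1. The algorithm makes 8 recursive calls at each level.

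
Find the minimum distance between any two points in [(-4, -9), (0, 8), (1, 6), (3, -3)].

Computing all pairwise distances among 4 points:

d((-4, -9), (0, 8)) = 17.4642
d((-4, -9), (1, 6)) = 15.8114
d((-4, -9), (3, -3)) = 9.2195
d((0, 8), (1, 6)) = 2.2361 <-- minimum
d((0, 8), (3, -3)) = 11.4018
d((1, 6), (3, -3)) = 9.2195

Closest pair: (0, 8) and (1, 6) with distance 2.2361

The closest pair is (0, 8) and (1, 6) with Euclidean distance 2.2361. For 4 points, brute-force pairwise comparison is shown above. For large n, the divide-and-conquer algorithm (sort by x, recurse on halves, check the dividing strip) achieves O(n log n).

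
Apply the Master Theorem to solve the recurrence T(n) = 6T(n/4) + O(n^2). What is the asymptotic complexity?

Master Theorem for T(n) = 6T(n/4) + O(n^2):

a = 6, b = 4, c = 2
log_b(a) = log_4(6) = 1.2925

Case 3: c = 2 > log_4(6) = 1.2925
T(n) = O(n^2) = O(n^2)

For T(n) = 6T(n/4) + O(n^2): log_4(6) = 1.2925. This is Case 3 of the Master Theorem (c > log_b(a), work dominated by root), giving O(n^2).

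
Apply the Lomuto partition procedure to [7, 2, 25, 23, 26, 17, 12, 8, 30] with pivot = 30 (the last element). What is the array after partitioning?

Lomuto partition with pivot = 30:

Initial array: [7, 2, 25, 23, 26, 17, 12, 8, 30]

arr[0]=7 <= 30: swap with position 0, array becomes [7, 2, 25, 23, 26, 17, 12, 8, 30]
arr[1]=2 <= 30: swap with position 1, array becomes [7, 2, 25, 23, 26, 17, 12, 8, 30]
arr[2]=25 <= 30: swap with position 2, array becomes [7, 2, 25, 23, 26, 17, 12, 8, 30]
arr[3]=23 <= 30: swap with position 3, array becomes [7, 2, 25, 23, 26, 17, 12, 8, 30]
arr[4]=26 <= 30: swap with position 4, array becomes [7, 2, 25, 23, 26, 17, 12, 8, 30]
arr[5]=17 <= 30: swap with position 5, array becomes [7, 2, 25, 23, 26, 17, 12, 8, 30]
arr[6]=12 <= 30: swap with position 6, array becomes [7, 2, 25, 23, 26, 17, 12, 8, 30]
arr[7]=8 <= 30: swap with position 7, array becomes [7, 2, 25, 23, 26, 17, 12, 8, 30]

Place pivot at position 8: [7, 2, 25, 23, 26, 17, 12, 8, 30]
Pivot position: 8

After partitioning with pivot 30, the array becomes [7, 2, 25, 23, 26, 17, 12, 8, 30]. The pivot is placed at index 8. All elements to the left of the pivot are <= 30, and all elements to the right are > 30.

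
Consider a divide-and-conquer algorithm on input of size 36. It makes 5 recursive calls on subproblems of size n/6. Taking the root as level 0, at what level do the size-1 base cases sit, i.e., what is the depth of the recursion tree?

For divide and conquer with division factor 6:

Problem sizes at each level:
Level 0: 36
Level 1: 6
Level 2: 1

The root is level 0 and the size-1 base case is level 2 (the tree spans levels 0 through 2, i.e. 3 levels counting the root), so the depth is the number of divisions: log_6(36) = 2

The recursion tree depth is log_6(36) = 2. At each level, the problem size is divided by 6, so it takes 2 divisions to reduce to a base case of size 1. The algorithm makes 5 recursive calls at each level.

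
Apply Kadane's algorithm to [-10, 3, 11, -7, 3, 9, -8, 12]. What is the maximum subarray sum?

Using Kadane's algorithm on [-10, 3, 11, -7, 3, 9, -8, 12]:

Scanning through the array:
Position 1 (value 3): max_ending_here = 3, max_so_far = 3
Position 2 (value 11): max_ending_here = 14, max_so_far = 14
Position 3 (value -7): max_ending_here = 7, max_so_far = 14
Position 4 (value 3): max_ending_here = 10, max_so_far = 14
Position 5 (value 9): max_ending_here = 19, max_so_far = 19
Position 6 (value -8): max_ending_here = 11, max_so_far = 19
Position 7 (value 12): max_ending_here = 23, max_so_far = 23

Maximum subarray: [3, 11, -7, 3, 9, -8, 12]
Maximum sum: 23

The maximum subarray is [3, 11, -7, 3, 9, -8, 12] with sum 23. This subarray runs from index 1 to index 7.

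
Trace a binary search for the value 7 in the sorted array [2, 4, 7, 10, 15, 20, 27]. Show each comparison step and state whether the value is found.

Binary search for 7 in [2, 4, 7, 10, 15, 20, 27]:

lo=0, hi=6, mid=3, arr[mid]=10 -> 10 > 7, search left half
lo=0, hi=2, mid=1, arr[mid]=4 -> 4 < 7, search right half
lo=2, hi=2, mid=2, arr[mid]=7 -> Found target at index 2!

Binary search finds 7 at index 2 after 3 comparisons. The search repeatedly halves the search space by comparing with the middle element.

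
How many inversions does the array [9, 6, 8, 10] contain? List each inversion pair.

Finding inversions in [9, 6, 8, 10]:

(0, 1): arr[0]=9 > arr[1]=6
(0, 2): arr[0]=9 > arr[2]=8

Total inversions: 2

The array has 2 inversion(s): (0,1), (0,2). Each pair (i,j) satisfies i < j and arr[i] > arr[j].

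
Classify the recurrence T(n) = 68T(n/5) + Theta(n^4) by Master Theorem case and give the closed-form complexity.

Master Theorem for T(n) = 68T(n/5) + O(n^4):

a = 68, b = 5, c = 4
log_b(a) = log_5(68) = 2.6217

Case 3: c = 4 > log_5(68) = 2.6217
T(n) = O(n^4) = O(n^4)

For T(n) = 68T(n/5) + O(n^4): log_5(68) = 2.6217. This is Case 3 of the Master Theorem (c > log_b(a), work dominated by root), giving O(n^4).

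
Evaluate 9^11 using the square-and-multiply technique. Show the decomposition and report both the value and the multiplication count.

Computing 9^11 by squaring (build up from 9^1; each line after the first costs one multiplication):

9^1 = 9
9^2 = (9^1)^2 = 9^2 = 81
9^4 = (9^2)^2 = 81^2 = 6561
9^5 = 9 * 9^4 = 9 * 6561 = 59049
9^10 = (9^5)^2 = 59049^2 = 3486784401
9^11 = 9 * 9^10 = 9 * 3486784401 = 31381059609

Result: 31381059609
Multiplications needed: 5 (5 lines after 9^1)

9^11 = 31381059609. Using exponentiation by squaring, this requires 5 multiplications. The key idea: if the exponent is even, square the half-power; if odd, multiply by the base once.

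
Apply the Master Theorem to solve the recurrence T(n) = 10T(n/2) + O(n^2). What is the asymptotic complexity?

Master Theorem for T(n) = 10T(n/2) + O(n^2):

a = 10, b = 2, c = 2
log_b(a) = log_2(10) = 3.3219

Case 1: c = 2 < log_2(10) = 3.3219
T(n) = O(n^(log_2 10))

For T(n) = 10T(n/2) + O(n^2): log_2(10) = 3.3219. This is Case 1 of the Master Theorem (c < log_b(a), work dominated by leaves), giving O(n^(log_2 10)).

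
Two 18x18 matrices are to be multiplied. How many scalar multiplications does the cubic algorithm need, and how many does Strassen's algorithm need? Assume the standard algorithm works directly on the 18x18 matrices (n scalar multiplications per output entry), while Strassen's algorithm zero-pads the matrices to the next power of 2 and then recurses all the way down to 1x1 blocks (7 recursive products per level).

Matrix multiplication for 18x18 matrices:

Strassen's algorithm requires power-of-2 dimensions. Pad 18x18 to 32x32 (next power of 2).

Standard algorithm: 18^3 = 5832 multiplications
Strassen's algorithm: 7^(log2(32)) = 7^5 = 16807 multiplications
Difference: 5832 - 16807 = -10975 (Strassen uses MORE here due to padding overhead — for small or just-over-power-of-2 n, padding can outweigh the per-level savings)

Standard: 5832 multiplications (18^3). Strassen: 16807 multiplications (7^5, after padding to 32x32). Strassen reduces 8 recursive multiplications to 7 at each level.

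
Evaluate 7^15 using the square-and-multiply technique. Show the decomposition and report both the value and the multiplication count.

Computing 7^15 by squaring (build up from 7^1; each line after the first costs one multiplication):

7^1 = 7
7^2 = (7^1)^2 = 7^2 = 49
7^3 = 7 * 7^2 = 7 * 49 = 343
7^6 = (7^3)^2 = 343^2 = 117649
7^7 = 7 * 7^6 = 7 * 117649 = 823543
7^14 = (7^7)^2 = 823543^2 = 678223072849
7^15 = 7 * 7^14 = 7 * 678223072849 = 4747561509943

Result: 4747561509943
Multiplications needed: 6 (6 lines after 7^1)

7^15 = 4747561509943. Using exponentiation by squaring, this requires 6 multiplications. The key idea: if the exponent is even, square the half-power; if odd, multiply by the base once.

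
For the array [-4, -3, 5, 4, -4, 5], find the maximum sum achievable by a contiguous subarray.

Using Kadane's algorithm on [-4, -3, 5, 4, -4, 5]:

Scanning through the array:
Position 1 (value -3): max_ending_here = -3, max_so_far = -3
Position 2 (value 5): max_ending_here = 5, max_so_far = 5
Position 3 (value 4): max_ending_here = 9, max_so_far = 9
Position 4 (value -4): max_ending_here = 5, max_so_far = 9
Position 5 (value 5): max_ending_here = 10, max_so_far = 10

Maximum subarray: [5, 4, -4, 5]
Maximum sum: 10

The maximum subarray is [5, 4, -4, 5] with sum 10. This subarray runs from index 2 to index 5.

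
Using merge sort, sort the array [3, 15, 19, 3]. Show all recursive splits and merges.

Merge sort trace:

Split: [3, 15, 19, 3] -> [3, 15] and [19, 3]
  Split: [3, 15] -> [3] and [15]
  Merge: [3] + [15] -> [3, 15]
  Split: [19, 3] -> [19] and [3]
  Merge: [19] + [3] -> [3, 19]
Merge: [3, 15] + [3, 19] -> [3, 3, 15, 19]

Final sorted array: [3, 3, 15, 19]

The merge sort proceeds by recursively splitting the array and merging sorted halves.
After all merges, the sorted array is [3, 3, 15, 19].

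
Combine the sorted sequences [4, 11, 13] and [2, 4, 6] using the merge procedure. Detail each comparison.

Merging process:

Compare 4 vs 2: take 2 from right. Merged: [2]
Compare 4 vs 4: take 4 from left. Merged: [2, 4]
Compare 11 vs 4: take 4 from right. Merged: [2, 4, 4]
Compare 11 vs 6: take 6 from right. Merged: [2, 4, 4, 6]
Append remaining from left: [11, 13]. Merged: [2, 4, 4, 6, 11, 13]

Final merged array: [2, 4, 4, 6, 11, 13]
Total comparisons: 4

The merged array is [2, 4, 4, 6, 11, 13], requiring 4 comparisons. The merge step runs in O(n) time where n is the total number of elements.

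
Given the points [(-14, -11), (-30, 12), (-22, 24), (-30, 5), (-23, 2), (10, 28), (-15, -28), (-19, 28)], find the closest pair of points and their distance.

Computing all pairwise distances among 8 points:

d((-14, -11), (-30, 12)) = 28.0179
d((-14, -11), (-22, 24)) = 35.9026
d((-14, -11), (-30, 5)) = 22.6274
d((-14, -11), (-23, 2)) = 15.8114
d((-14, -11), (10, 28)) = 45.793
d((-14, -11), (-15, -28)) = 17.0294
d((-14, -11), (-19, 28)) = 39.3192
d((-30, 12), (-22, 24)) = 14.4222
d((-30, 12), (-30, 5)) = 7.0
d((-30, 12), (-23, 2)) = 12.2066
d((-30, 12), (10, 28)) = 43.0813
d((-30, 12), (-15, -28)) = 42.72
d((-30, 12), (-19, 28)) = 19.4165
d((-22, 24), (-30, 5)) = 20.6155
d((-22, 24), (-23, 2)) = 22.0227
d((-22, 24), (10, 28)) = 32.249
d((-22, 24), (-15, -28)) = 52.469
d((-22, 24), (-19, 28)) = 5.0 <-- minimum
d((-30, 5), (-23, 2)) = 7.6158
d((-30, 5), (10, 28)) = 46.1411
d((-30, 5), (-15, -28)) = 36.2491
d((-30, 5), (-19, 28)) = 25.4951
d((-23, 2), (10, 28)) = 42.0119
d((-23, 2), (-15, -28)) = 31.0483
d((-23, 2), (-19, 28)) = 26.3059
d((10, 28), (-15, -28)) = 61.327
d((10, 28), (-19, 28)) = 29.0
d((-15, -28), (-19, 28)) = 56.1427

Closest pair: (-22, 24) and (-19, 28) with distance 5.0

The closest pair is (-22, 24) and (-19, 28) with Euclidean distance 5.0. For 8 points, brute-force pairwise comparison is shown above. For large n, the divide-and-conquer algorithm (sort by x, recurse on halves, check the dividing strip) achieves O(n log n).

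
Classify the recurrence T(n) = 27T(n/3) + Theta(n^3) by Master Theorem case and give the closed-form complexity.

Master Theorem for T(n) = 27T(n/3) + O(n^3):

a = 27, b = 3, c = 3
log_b(a) = log_3(27) = 3.0000

Case 2: c = 3 = log_3(27) = 3.0000
T(n) = O(n^3 log n) = O(n^3 log n)

For T(n) = 27T(n/3) + O(n^3): log_3(27) = 3.0000. This is Case 2 of the Master Theorem (c = log_b(a), equal work at all levels), giving O(n^3 log n).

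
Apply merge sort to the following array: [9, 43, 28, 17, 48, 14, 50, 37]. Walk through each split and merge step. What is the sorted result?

Merge sort trace:

Split: [9, 43, 28, 17, 48, 14, 50, 37] -> [9, 43, 28, 17] and [48, 14, 50, 37]
  Split: [9, 43, 28, 17] -> [9, 43] and [28, 17]
    Split: [9, 43] -> [9] and [43]
    Merge: [9] + [43] -> [9, 43]
    Split: [28, 17] -> [28] and [17]
    Merge: [28] + [17] -> [17, 28]
  Merge: [9, 43] + [17, 28] -> [9, 17, 28, 43]
  Split: [48, 14, 50, 37] -> [48, 14] and [50, 37]
    Split: [48, 14] -> [48] and [14]
    Merge: [48] + [14] -> [14, 48]
    Split: [50, 37] -> [50] and [37]
    Merge: [50] + [37] -> [37, 50]
  Merge: [14, 48] + [37, 50] -> [14, 37, 48, 50]
Merge: [9, 17, 28, 43] + [14, 37, 48, 50] -> [9, 14, 17, 28, 37, 43, 48, 50]

Final sorted array: [9, 14, 17, 28, 37, 43, 48, 50]

The merge sort proceeds by recursively splitting the array and merging sorted halves.
After all merges, the sorted array is [9, 14, 17, 28, 37, 43, 48, 50].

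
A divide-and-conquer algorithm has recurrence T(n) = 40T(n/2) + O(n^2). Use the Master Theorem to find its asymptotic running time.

Master Theorem for T(n) = 40T(n/2) + O(n^2):

a = 40, b = 2, c = 2
log_b(a) = log_2(40) = 5.3219

Case 1: c = 2 < log_2(40) = 5.3219
T(n) = O(n^(log_2 40))

For T(n) = 40T(n/2) + O(n^2): log_2(40) = 5.3219. This is Case 1 of the Master Theorem (c < log_b(a), work dominated by leaves), giving O(n^(log_2 40)).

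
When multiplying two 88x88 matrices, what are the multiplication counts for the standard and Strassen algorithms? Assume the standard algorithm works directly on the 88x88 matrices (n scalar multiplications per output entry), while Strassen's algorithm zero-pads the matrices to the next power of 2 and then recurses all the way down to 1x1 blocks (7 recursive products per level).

Matrix multiplication for 88x88 matrices:

Strassen's algorithm requires power-of-2 dimensions. Pad 88x88 to 128x128 (next power of 2).

Standard algorithm: 88^3 = 681472 multiplications
Strassen's algorithm: 7^(log2(128)) = 7^7 = 823543 multiplications
Difference: 681472 - 823543 = -142071 (Strassen uses MORE here due to padding overhead — for small or just-over-power-of-2 n, padding can outweigh the per-level savings)

Standard: 681472 multiplications (88^3). Strassen: 823543 multiplications (7^7, after padding to 128x128). Strassen reduces 8 recursive multiplications to 7 at each level.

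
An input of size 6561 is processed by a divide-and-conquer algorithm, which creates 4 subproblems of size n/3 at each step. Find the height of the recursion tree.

For divide and conquer with division factor 3:

Problem sizes at each level:
Level 0: 6561
Level 1: 2187
Level 2: 729
Level 3: 243
Level 4: 81
Level 5: 27
Level 6: 9
Level 7: 3
Level 8: 1

The root is level 0 and the size-1 base case is level 8 (the tree spans levels 0 through 8, i.e. 9 levels counting the root), so the depth is the number of divisions: log_3(6561) = 8

The recursion tree depth is log_3(6561) = 8. At each level, the problem size is divided by 3, so it takes 8 divisions to reduce to a base case of size 1. The algorithm makes 4 recursive calls at each level.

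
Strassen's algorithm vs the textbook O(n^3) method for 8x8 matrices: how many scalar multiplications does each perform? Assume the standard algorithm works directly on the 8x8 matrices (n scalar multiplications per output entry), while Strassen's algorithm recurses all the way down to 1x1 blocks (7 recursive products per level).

Matrix multiplication for 8x8 matrices:

Standard algorithm: 8^3 = 512 multiplications
Strassen's algorithm: 7^(log2(8)) = 7^3 = 343 multiplications
Savings: 512 - 343 = 169 multiplications

Standard: 512 multiplications (8^3). Strassen: 343 multiplications (7^3). Strassen reduces 8 recursive multiplications to 7 at each level.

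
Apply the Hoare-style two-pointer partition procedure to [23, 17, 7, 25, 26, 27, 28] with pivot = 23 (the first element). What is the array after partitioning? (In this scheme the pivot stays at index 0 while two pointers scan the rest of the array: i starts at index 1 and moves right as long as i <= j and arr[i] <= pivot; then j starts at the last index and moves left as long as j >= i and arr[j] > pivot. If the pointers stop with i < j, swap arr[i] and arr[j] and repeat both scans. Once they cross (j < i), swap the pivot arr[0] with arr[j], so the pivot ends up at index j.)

Hoare-style two-pointer partition with pivot = 23:

Initial array: [23, 17, 7, 25, 26, 27, 28]

Pointers start at i = 1, j = 6.
i ends at 3, j ends at 2: the pointers have crossed (j < i), so scanning stops.

Swap pivot arr[0] with arr[2] to place pivot at position 2: [7, 17, 23, 25, 26, 27, 28]
Pivot position: 2

After partitioning with pivot 23, the array becomes [7, 17, 23, 25, 26, 27, 28]. The pivot is placed at index 2. All elements to the left of the pivot are <= 23, and all elements to the right are > 23.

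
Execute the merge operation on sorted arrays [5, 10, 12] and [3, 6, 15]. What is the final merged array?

Merging process:

Compare 5 vs 3: take 3 from right. Merged: [3]
Compare 5 vs 6: take 5 from left. Merged: [3, 5]
Compare 10 vs 6: take 6 from right. Merged: [3, 5, 6]
Compare 10 vs 15: take 10 from left. Merged: [3, 5, 6, 10]
Compare 12 vs 15: take 12 from left. Merged: [3, 5, 6, 10, 12]
Append remaining from right: [15]. Merged: [3, 5, 6, 10, 12, 15]

Final merged array: [3, 5, 6, 10, 12, 15]
Total comparisons: 5

The merged array is [3, 5, 6, 10, 12, 15], requiring 5 comparisons. The merge step runs in O(n) time where n is the total number of elements.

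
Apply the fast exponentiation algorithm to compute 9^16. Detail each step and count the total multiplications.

Computing 9^16 by squaring (build up from 9^1; each line after the first costs one multiplication):

9^1 = 9
9^2 = (9^1)^2 = 9^2 = 81
9^4 = (9^2)^2 = 81^2 = 6561
9^8 = (9^4)^2 = 6561^2 = 43046721
9^16 = (9^8)^2 = 43046721^2 = 1853020188851841

Result: 1853020188851841
Multiplications needed: 4 (4 lines after 9^1)

9^16 = 1853020188851841. Using exponentiation by squaring, this requires 4 multiplications. The key idea: if the exponent is even, square the half-power; if odd, multiply by the base once.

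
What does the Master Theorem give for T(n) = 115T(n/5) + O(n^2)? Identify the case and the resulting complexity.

Master Theorem for T(n) = 115T(n/5) + O(n^2):

a = 115, b = 5, c = 2
log_b(a) = log_5(115) = 2.9482

Case 1: c = 2 < log_5(115) = 2.9482
T(n) = O(n^(log_5 115))

For T(n) = 115T(n/5) + O(n^2): log_5(115) = 2.9482. This is Case 1 of the Master Theorem (c < log_b(a), work dominated by leaves), giving O(n^(log_5 115)).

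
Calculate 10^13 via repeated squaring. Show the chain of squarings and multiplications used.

Computing 10^13 by squaring (build up from 10^1; each line after the first costs one multiplication):

10^1 = 10
10^2 = (10^1)^2 = 10^2 = 100
10^3 = 10 * 10^2 = 10 * 100 = 1000
10^6 = (10^3)^2 = 1000^2 = 1000000
10^12 = (10^6)^2 = 1000000^2 = 1000000000000
10^13 = 10 * 10^12 = 10 * 1000000000000 = 10000000000000

Result: 10000000000000
Multiplications needed: 5 (5 lines after 10^1)

10^13 = 10000000000000. Using exponentiation by squaring, this requires 5 multiplications. The key idea: if the exponent is even, square the half-power; if odd, multiply by the base once.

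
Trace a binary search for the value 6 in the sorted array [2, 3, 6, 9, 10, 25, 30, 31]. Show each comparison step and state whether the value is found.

Binary search for 6 in [2, 3, 6, 9, 10, 25, 30, 31]:

lo=0, hi=7, mid=3, arr[mid]=9 -> 9 > 6, search left half
lo=0, hi=2, mid=1, arr[mid]=3 -> 3 < 6, search right half
lo=2, hi=2, mid=2, arr[mid]=6 -> Found target at index 2!

Binary search finds 6 at index 2 after 3 comparisons. The search repeatedly halves the search space by comparing with the middle element.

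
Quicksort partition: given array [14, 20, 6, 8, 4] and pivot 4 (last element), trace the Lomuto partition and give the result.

Lomuto partition with pivot = 4:

Initial array: [14, 20, 6, 8, 4]

arr[0]=14 > 4: no swap
arr[1]=20 > 4: no swap
arr[2]=6 > 4: no swap
arr[3]=8 > 4: no swap

Place pivot at position 0: [4, 20, 6, 8, 14]
Pivot position: 0

After partitioning with pivot 4, the array becomes [4, 20, 6, 8, 14]. The pivot is placed at index 0. All elements to the left of the pivot are <= 4, and all elements to the right are > 4.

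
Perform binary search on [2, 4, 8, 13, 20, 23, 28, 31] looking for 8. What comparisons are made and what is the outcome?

Binary search for 8 in [2, 4, 8, 13, 20, 23, 28, 31]:

lo=0, hi=7, mid=3, arr[mid]=13 -> 13 > 8, search left half
lo=0, hi=2, mid=1, arr[mid]=4 -> 4 < 8, search right half
lo=2, hi=2, mid=2, arr[mid]=8 -> Found target at index 2!

Binary search finds 8 at index 2 after 3 comparisons. The search repeatedly halves the search space by comparing with the middle element.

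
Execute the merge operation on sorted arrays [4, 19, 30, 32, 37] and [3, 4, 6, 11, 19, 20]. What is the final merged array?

Merging process:

Compare 4 vs 3: take 3 from right. Merged: [3]
Compare 4 vs 4: take 4 from left. Merged: [3, 4]
Compare 19 vs 4: take 4 from right. Merged: [3, 4, 4]
Compare 19 vs 6: take 6 from right. Merged: [3, 4, 4, 6]
Compare 19 vs 11: take 11 from right. Merged: [3, 4, 4, 6, 11]
Compare 19 vs 19: take 19 from left. Merged: [3, 4, 4, 6, 11, 19]
Compare 30 vs 19: take 19 from right. Merged: [3, 4, 4, 6, 11, 19, 19]
Compare 30 vs 20: take 20 from right. Merged: [3, 4, 4, 6, 11, 19, 19, 20]
Append remaining from left: [30, 32, 37]. Merged: [3, 4, 4, 6, 11, 19, 19, 20, 30, 32, 37]

Final merged array: [3, 4, 4, 6, 11, 19, 19, 20, 30, 32, 37]
Total comparisons: 8

The merged array is [3, 4, 4, 6, 11, 19, 19, 20, 30, 32, 37], requiring 8 comparisons. The merge step runs in O(n) time where n is the total number of elements.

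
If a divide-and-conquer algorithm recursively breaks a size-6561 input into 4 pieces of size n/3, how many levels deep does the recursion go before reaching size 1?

For divide and conquer with division factor 3:

Problem sizes at each level:
Level 0: 6561
Level 1: 2187
Level 2: 729
Level 3: 243
Level 4: 81
Level 5: 27
Level 6: 9
Level 7: 3
Level 8: 1

The root is level 0 and the size-1 base case is level 8 (the tree spans levels 0 through 8, i.e. 9 levels counting the root), so the depth is the number of divisions: log_3(6561) = 8

The recursion tree depth is log_3(6561) = 8. At each level, the problem size is divided by 3, so it takes 8 divisions to reduce to a base case of size 1. The algorithm makes 4 recursive calls at each level.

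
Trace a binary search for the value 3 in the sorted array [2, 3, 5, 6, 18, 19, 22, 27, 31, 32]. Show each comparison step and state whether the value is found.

Binary search for 3 in [2, 3, 5, 6, 18, 19, 22, 27, 31, 32]:

lo=0, hi=9, mid=4, arr[mid]=18 -> 18 > 3, search left half
lo=0, hi=3, mid=1, arr[mid]=3 -> Found target at index 1!

Binary search finds 3 at index 1 after 2 comparisons. The search repeatedly halves the search space by comparing with the middle element.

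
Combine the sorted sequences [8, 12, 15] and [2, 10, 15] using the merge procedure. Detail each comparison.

Merging process:

Compare 8 vs 2: take 2 from right. Merged: [2]
Compare 8 vs 10: take 8 from left. Merged: [2, 8]
Compare 12 vs 10: take 10 from right. Merged: [2, 8, 10]
Compare 12 vs 15: take 12 from left. Merged: [2, 8, 10, 12]
Compare 15 vs 15: take 15 from left. Merged: [2, 8, 10, 12, 15]
Append remaining from right: [15]. Merged: [2, 8, 10, 12, 15, 15]

Final merged array: [2, 8, 10, 12, 15, 15]
Total comparisons: 5

The merged array is [2, 8, 10, 12, 15, 15], requiring 5 comparisons. The merge step runs in O(n) time where n is the total number of elements.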